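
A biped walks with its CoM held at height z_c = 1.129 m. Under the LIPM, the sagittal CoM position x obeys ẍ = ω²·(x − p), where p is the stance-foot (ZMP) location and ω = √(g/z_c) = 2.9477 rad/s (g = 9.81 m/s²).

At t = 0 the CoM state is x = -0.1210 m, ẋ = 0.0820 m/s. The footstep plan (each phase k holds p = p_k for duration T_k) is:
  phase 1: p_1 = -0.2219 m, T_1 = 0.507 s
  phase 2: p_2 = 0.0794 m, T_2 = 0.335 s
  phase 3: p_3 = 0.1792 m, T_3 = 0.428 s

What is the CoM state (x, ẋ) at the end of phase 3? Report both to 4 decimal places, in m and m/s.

phase 1: p=-0.2219, T=0.507, ωT=1.494484, cosh=2.340700, sinh=2.116336; start (x,ẋ)=(-0.121000, 0.082000) → end (x,ẋ)=(0.073149, 0.821384)
phase 2: p=0.0794, T=0.335, ωT=0.987480, cosh=1.528487, sinh=1.155973; start (x,ẋ)=(0.073149, 0.821384) → end (x,ẋ)=(0.391961, 1.234177)
phase 3: p=0.1792, T=0.428, ωT=1.261616, cosh=1.907159, sinh=1.623963; start (x,ẋ)=(0.391961, 1.234177) → end (x,ẋ)=(1.264908, 3.372248)

x = 1.2649, ẋ = 3.3722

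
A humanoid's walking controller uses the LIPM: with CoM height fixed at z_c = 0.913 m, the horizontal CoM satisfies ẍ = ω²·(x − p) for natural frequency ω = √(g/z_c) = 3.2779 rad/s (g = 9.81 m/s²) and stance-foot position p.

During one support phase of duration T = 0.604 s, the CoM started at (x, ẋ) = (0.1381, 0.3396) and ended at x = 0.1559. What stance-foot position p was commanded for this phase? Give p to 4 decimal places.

ωT = 3.2779·0.604 = 1.979852; cosh(ωT) = 3.689879, sinh(ωT) = 3.551789
x(T) = p + (x₀−p)·cosh(ωT) + (ẋ₀/ω)·sinh(ωT) ⇒ p·(1 − cosh) = x(T) − x₀·cosh − (ẋ₀/ω)·sinh
numerator   = 0.1559 − (0.1381)·3.689879 − (0.3396/3.2779)·3.551789 = -0.721648
denominator = 1 − 3.689879 = -2.689879
p = -0.721648 / -2.689879 = 0.2683

p = 0.2683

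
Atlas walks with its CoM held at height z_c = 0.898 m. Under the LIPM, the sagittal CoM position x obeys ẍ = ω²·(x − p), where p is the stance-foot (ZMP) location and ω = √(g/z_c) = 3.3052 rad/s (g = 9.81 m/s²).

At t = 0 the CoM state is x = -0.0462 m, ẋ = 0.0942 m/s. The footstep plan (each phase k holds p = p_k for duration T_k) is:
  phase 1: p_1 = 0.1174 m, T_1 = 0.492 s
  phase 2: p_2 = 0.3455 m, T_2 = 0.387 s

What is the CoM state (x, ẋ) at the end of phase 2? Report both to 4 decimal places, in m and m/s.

x = -1.3355, ẋ = -5.3114

phase 1: p=0.1174, T=0.492, ωT=1.626158, cosh=2.640494, sinh=2.443811; start (x,ẋ)=(-0.046200, 0.094200) → end (x,ẋ)=(-0.244935, -1.072709)
phase 2: p=0.3455, T=0.387, ωT=1.279112, cosh=1.935866, sinh=1.657582; start (x,ẋ)=(-0.244935, -1.072709) → end (x,ẋ)=(-1.335475, -5.311403)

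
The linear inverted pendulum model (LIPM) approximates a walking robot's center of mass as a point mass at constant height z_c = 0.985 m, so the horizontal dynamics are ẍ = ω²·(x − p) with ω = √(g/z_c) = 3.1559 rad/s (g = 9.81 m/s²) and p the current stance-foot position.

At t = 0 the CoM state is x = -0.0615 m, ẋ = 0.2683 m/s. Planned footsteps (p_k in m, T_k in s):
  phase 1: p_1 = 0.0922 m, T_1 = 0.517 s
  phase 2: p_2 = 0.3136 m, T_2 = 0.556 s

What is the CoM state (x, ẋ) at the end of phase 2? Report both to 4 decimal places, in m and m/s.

phase 1: p=0.0922, T=0.517, ωT=1.631600, cosh=2.653833, sinh=2.458216; start (x,ẋ)=(-0.061500, 0.268300) → end (x,ẋ)=(-0.106708, -0.480364)
phase 2: p=0.3136, T=0.556, ωT=1.754680, cosh=2.977281, sinh=2.804319; start (x,ẋ)=(-0.106708, -0.480364) → end (x,ẋ)=(-1.364624, -5.149965)

x = -1.3646, ẋ = -5.1500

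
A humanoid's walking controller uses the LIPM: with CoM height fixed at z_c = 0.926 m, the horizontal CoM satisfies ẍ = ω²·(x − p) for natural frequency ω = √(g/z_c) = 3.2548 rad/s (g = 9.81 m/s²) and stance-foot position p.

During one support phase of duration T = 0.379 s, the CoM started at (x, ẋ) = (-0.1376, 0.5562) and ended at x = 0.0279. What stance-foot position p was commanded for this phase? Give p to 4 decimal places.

ωT = 3.2548·0.379 = 1.233569; cosh(ωT) = 1.862357, sinh(ωT) = 1.571106
x(T) = p + (x₀−p)·cosh(ωT) + (ẋ₀/ω)·sinh(ωT) ⇒ p·(1 − cosh) = x(T) − x₀·cosh − (ẋ₀/ω)·sinh
numerator   = 0.0279 − (-0.1376)·1.862357 − (0.5562/3.2548)·1.571106 = 0.015680
denominator = 1 − 1.862357 = -0.862357
p = 0.015680 / -0.862357 = -0.0182

p = -0.0182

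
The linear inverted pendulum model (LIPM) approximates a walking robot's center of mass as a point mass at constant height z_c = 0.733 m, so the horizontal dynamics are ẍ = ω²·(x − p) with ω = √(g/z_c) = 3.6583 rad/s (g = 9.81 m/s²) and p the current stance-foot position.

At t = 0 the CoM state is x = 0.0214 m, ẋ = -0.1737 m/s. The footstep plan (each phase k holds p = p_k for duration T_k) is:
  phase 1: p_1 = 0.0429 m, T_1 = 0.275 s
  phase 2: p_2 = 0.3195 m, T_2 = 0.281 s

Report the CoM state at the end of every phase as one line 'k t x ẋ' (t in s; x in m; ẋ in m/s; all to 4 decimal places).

1 0.2750 -0.0467 -0.3624
2 0.5560 -0.3786 -2.2041

phase 1: p=0.0429, T=0.275, ωT=1.006033, cosh=1.550198, sinh=1.184531; start (x,ẋ)=(0.021400, -0.173700) → end (x,ẋ)=(-0.046672, -0.362437)
phase 2: p=0.3195, T=0.281, ωT=1.027982, cosh=1.576574, sinh=1.218846; start (x,ẋ)=(-0.046672, -0.362437) → end (x,ẋ)=(-0.378551, -2.204135)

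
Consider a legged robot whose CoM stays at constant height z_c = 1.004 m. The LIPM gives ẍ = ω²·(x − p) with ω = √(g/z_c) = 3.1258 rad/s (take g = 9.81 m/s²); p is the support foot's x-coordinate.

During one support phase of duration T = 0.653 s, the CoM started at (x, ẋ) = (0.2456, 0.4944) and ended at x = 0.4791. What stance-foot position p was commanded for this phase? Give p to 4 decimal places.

ωT = 3.1258·0.653 = 2.041147; cosh(ωT) = 3.914659, sinh(ωT) = 3.784779
x(T) = p + (x₀−p)·cosh(ωT) + (ẋ₀/ω)·sinh(ωT) ⇒ p·(1 − cosh) = x(T) − x₀·cosh − (ẋ₀/ω)·sinh
numerator   = 0.4791 − (0.2456)·3.914659 − (0.4944/3.1258)·3.784779 = -1.080969
denominator = 1 − 3.914659 = -2.914659
p = -1.080969 / -2.914659 = 0.3709

p = 0.3709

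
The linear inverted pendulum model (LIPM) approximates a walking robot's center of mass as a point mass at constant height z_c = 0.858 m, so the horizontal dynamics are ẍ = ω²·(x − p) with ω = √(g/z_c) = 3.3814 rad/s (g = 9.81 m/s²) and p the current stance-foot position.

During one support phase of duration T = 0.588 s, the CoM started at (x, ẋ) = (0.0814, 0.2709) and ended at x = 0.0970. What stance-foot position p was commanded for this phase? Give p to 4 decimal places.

p = 0.1812

ωT = 3.3814·0.588 = 1.988263; cosh(ωT) = 3.719886, sinh(ωT) = 3.582953
x(T) = p + (x₀−p)·cosh(ωT) + (ẋ₀/ω)·sinh(ωT) ⇒ p·(1 − cosh) = x(T) − x₀·cosh − (ẋ₀/ω)·sinh
numerator   = 0.0970 − (0.0814)·3.719886 − (0.2709/3.3814)·3.582953 = -0.492846
denominator = 1 − 3.719886 = -2.719886
p = -0.492846 / -2.719886 = 0.1812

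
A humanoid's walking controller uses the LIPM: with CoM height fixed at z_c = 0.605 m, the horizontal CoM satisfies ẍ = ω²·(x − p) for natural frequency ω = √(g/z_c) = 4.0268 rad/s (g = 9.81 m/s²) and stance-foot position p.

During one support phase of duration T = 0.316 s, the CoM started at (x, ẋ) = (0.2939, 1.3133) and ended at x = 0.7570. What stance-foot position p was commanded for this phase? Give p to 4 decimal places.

ωT = 4.0268·0.316 = 1.272469; cosh(ωT) = 1.924897, sinh(ωT) = 1.644758
x(T) = p + (x₀−p)·cosh(ωT) + (ẋ₀/ω)·sinh(ωT) ⇒ p·(1 − cosh) = x(T) − x₀·cosh − (ẋ₀/ω)·sinh
numerator   = 0.7570 − (0.2939)·1.924897 − (1.3133/4.0268)·1.644758 = -0.345148
denominator = 1 − 1.924897 = -0.924897
p = -0.345148 / -0.924897 = 0.3732

p = 0.3732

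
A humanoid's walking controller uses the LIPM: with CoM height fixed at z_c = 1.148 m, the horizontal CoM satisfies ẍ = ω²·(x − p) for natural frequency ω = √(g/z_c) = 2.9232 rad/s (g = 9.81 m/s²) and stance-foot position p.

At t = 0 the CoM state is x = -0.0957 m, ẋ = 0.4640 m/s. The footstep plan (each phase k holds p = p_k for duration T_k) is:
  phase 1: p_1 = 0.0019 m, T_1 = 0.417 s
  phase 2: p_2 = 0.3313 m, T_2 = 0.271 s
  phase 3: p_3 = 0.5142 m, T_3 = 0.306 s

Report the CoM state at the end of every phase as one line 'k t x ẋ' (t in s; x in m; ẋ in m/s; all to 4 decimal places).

phase 1: p=0.0019, T=0.417, ωT=1.218974, cosh=1.839624, sinh=1.544091; start (x,ẋ)=(-0.095700, 0.464000) → end (x,ẋ)=(0.067447, 0.413050)
phase 2: p=0.3313, T=0.271, ωT=0.792187, cosh=1.330537, sinh=0.877684; start (x,ẋ)=(0.067447, 0.413050) → end (x,ẋ)=(0.104250, -0.127376)
phase 3: p=0.5142, T=0.306, ωT=0.894499, cosh=1.427461, sinh=1.018649; start (x,ẋ)=(0.104250, -0.127376) → end (x,ẋ)=(-0.115374, -1.402538)

1 0.4170 0.0674 0.4130
2 0.6880 0.1043 -0.1274
3 0.9940 -0.1154 -1.4025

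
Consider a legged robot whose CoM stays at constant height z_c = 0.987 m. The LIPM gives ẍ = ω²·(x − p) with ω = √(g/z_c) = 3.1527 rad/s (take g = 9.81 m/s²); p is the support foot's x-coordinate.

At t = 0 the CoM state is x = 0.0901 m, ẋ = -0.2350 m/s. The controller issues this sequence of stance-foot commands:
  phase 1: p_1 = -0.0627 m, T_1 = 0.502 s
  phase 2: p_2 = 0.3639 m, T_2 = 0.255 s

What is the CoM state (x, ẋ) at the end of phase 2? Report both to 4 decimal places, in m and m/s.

phase 1: p=-0.0627, T=0.502, ωT=1.582655, cosh=2.536647, sinh=2.331218; start (x,ẋ)=(0.090100, -0.235000) → end (x,ẋ)=(0.151132, 0.526912)
phase 2: p=0.3639, T=0.255, ωT=0.803939, cosh=1.340943, sinh=0.893380; start (x,ẋ)=(0.151132, 0.526912) → end (x,ẋ)=(0.227902, 0.107285)

x = 0.2279, ẋ = 0.1073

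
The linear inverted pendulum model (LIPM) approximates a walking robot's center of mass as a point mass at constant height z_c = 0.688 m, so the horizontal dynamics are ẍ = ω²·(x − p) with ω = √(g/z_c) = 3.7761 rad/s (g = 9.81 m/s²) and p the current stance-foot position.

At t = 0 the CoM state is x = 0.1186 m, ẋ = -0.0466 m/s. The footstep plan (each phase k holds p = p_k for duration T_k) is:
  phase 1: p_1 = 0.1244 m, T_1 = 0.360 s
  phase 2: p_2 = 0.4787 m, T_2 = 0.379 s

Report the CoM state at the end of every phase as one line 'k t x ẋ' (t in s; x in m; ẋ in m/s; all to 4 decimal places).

1 0.3600 0.0899 -0.1365
2 0.7390 -0.4523 -3.1973

phase 1: p=0.1244, T=0.360, ωT=1.359396, cosh=2.075328, sinh=1.818512; start (x,ẋ)=(0.118600, -0.046600) → end (x,ẋ)=(0.089921, -0.136538)
phase 2: p=0.4787, T=0.379, ωT=1.431142, cosh=2.211255, sinh=1.972219; start (x,ẋ)=(0.089921, -0.136538) → end (x,ẋ)=(-0.452301, -3.197271)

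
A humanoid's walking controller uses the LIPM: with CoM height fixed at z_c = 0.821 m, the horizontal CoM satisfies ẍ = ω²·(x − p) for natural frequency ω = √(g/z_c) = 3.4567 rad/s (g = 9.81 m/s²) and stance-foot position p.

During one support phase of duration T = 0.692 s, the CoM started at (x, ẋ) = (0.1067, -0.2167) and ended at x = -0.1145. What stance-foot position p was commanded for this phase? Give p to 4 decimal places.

ωT = 3.4567·0.692 = 2.392036; cosh(ωT) = 5.513592, sinh(ωT) = 5.422149
x(T) = p + (x₀−p)·cosh(ωT) + (ẋ₀/ω)·sinh(ωT) ⇒ p·(1 − cosh) = x(T) − x₀·cosh − (ẋ₀/ω)·sinh
numerator   = -0.1145 − (0.1067)·5.513592 − (-0.2167/3.4567)·5.422149 = -0.362887
denominator = 1 − 5.513592 = -4.513592
p = -0.362887 / -4.513592 = 0.0804

p = 0.0804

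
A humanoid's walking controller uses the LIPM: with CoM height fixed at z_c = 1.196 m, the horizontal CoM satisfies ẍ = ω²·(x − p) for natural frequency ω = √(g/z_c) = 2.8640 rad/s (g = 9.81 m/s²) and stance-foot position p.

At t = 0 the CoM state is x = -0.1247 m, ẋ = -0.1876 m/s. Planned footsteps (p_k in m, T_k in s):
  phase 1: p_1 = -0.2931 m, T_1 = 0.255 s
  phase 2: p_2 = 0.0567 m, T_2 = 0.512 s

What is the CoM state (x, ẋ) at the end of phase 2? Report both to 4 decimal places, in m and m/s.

phase 1: p=-0.2931, T=0.255, ωT=0.730320, cosh=1.278750, sinh=0.796995; start (x,ẋ)=(-0.124700, -0.187600) → end (x,ẋ)=(-0.129964, 0.144495)
phase 2: p=0.0567, T=0.512, ωT=1.466368, cosh=2.282115, sinh=2.051353; start (x,ẋ)=(-0.129964, 0.144495) → end (x,ẋ)=(-0.265793, -0.766910)

x = -0.2658, ẋ = -0.7669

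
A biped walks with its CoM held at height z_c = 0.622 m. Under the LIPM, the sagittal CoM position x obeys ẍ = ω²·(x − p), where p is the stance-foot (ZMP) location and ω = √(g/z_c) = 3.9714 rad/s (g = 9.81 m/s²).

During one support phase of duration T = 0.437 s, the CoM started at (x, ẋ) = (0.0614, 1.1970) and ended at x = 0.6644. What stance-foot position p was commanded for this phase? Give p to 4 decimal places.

p = 0.1784

ωT = 3.9714·0.437 = 1.735502; cosh(ωT) = 2.924042, sinh(ωT) = 2.747731
x(T) = p + (x₀−p)·cosh(ωT) + (ẋ₀/ω)·sinh(ωT) ⇒ p·(1 − cosh) = x(T) − x₀·cosh − (ẋ₀/ω)·sinh
numerator   = 0.6644 − (0.0614)·2.924042 − (1.1970/3.9714)·2.747731 = -0.343316
denominator = 1 − 2.924042 = -1.924042
p = -0.343316 / -1.924042 = 0.1784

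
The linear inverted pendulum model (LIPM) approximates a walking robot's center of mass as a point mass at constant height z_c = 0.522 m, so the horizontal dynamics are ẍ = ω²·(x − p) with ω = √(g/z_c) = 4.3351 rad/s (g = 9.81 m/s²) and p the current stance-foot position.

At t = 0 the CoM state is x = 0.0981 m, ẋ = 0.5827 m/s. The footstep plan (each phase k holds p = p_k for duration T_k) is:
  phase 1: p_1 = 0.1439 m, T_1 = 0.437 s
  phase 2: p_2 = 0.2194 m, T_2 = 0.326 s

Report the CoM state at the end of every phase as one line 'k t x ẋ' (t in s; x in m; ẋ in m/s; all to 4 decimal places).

1 0.4370 0.4249 1.3358
2 0.7630 1.2623 4.6295

phase 1: p=0.1439, T=0.437, ωT=1.894439, cosh=3.399609, sinh=3.249206; start (x,ẋ)=(0.098100, 0.582700) → end (x,ẋ)=(0.424938, 1.335830)
phase 2: p=0.2194, T=0.326, ωT=1.413243, cosh=2.176306, sinh=1.932953; start (x,ẋ)=(0.424938, 1.335830) → end (x,ẋ)=(1.262339, 4.629490)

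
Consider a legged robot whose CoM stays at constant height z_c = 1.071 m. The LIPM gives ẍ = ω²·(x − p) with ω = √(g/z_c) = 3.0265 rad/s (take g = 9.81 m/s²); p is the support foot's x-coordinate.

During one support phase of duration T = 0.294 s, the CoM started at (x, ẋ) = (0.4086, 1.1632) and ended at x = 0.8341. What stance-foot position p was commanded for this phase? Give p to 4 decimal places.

p = 0.3221

ωT = 3.0265·0.294 = 0.889791; cosh(ωT) = 1.422681, sinh(ωT) = 1.011940
x(T) = p + (x₀−p)·cosh(ωT) + (ẋ₀/ω)·sinh(ωT) ⇒ p·(1 − cosh) = x(T) − x₀·cosh − (ẋ₀/ω)·sinh
numerator   = 0.8341 − (0.4086)·1.422681 − (1.1632/3.0265)·1.011940 = -0.136135
denominator = 1 − 1.422681 = -0.422681
p = -0.136135 / -0.422681 = 0.3221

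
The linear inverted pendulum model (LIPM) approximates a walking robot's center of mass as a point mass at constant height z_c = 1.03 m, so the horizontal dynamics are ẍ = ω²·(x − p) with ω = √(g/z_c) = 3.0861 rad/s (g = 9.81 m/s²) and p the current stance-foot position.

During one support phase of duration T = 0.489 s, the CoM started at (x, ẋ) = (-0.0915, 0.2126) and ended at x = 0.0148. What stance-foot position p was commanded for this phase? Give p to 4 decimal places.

p = -0.0610

ωT = 3.0861·0.489 = 1.509103; cosh(ωT) = 2.371890, sinh(ωT) = 2.150782
x(T) = p + (x₀−p)·cosh(ωT) + (ẋ₀/ω)·sinh(ωT) ⇒ p·(1 − cosh) = x(T) − x₀·cosh − (ẋ₀/ω)·sinh
numerator   = 0.0148 − (-0.0915)·2.371890 − (0.2126/3.0861)·2.150782 = 0.083662
denominator = 1 − 2.371890 = -1.371890
p = 0.083662 / -1.371890 = -0.0610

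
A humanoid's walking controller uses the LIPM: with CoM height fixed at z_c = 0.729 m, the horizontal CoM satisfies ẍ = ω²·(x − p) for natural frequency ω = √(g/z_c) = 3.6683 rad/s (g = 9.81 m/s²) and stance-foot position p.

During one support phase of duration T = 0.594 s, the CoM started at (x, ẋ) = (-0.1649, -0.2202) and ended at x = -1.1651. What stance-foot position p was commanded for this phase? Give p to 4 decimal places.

ωT = 3.6683·0.594 = 2.178970; cosh(ωT) = 4.475180, sinh(ωT) = 4.362022
x(T) = p + (x₀−p)·cosh(ωT) + (ẋ₀/ω)·sinh(ωT) ⇒ p·(1 − cosh) = x(T) − x₀·cosh − (ẋ₀/ω)·sinh
numerator   = -1.1651 − (-0.1649)·4.475180 − (-0.2202/3.6683)·4.362022 = -0.165300
denominator = 1 − 4.475180 = -3.475180
p = -0.165300 / -3.475180 = 0.0476

p = 0.0476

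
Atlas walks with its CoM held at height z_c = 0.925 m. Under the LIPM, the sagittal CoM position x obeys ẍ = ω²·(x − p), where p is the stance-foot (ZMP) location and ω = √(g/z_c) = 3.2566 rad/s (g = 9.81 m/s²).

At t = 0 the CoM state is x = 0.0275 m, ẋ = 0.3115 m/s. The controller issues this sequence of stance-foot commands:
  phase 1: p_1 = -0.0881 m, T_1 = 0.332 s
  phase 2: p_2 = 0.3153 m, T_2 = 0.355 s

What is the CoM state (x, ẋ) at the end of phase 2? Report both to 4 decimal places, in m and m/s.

phase 1: p=-0.0881, T=0.332, ωT=1.081191, cosh=1.643690, sinh=1.304499; start (x,ẋ)=(0.027500, 0.311500) → end (x,ẋ)=(0.226688, 1.003105)
phase 2: p=0.3153, T=0.355, ωT=1.156093, cosh=1.746104, sinh=1.431391; start (x,ẋ)=(0.226688, 1.003105) → end (x,ẋ)=(0.601475, 1.338466)

x = 0.6015, ẋ = 1.3385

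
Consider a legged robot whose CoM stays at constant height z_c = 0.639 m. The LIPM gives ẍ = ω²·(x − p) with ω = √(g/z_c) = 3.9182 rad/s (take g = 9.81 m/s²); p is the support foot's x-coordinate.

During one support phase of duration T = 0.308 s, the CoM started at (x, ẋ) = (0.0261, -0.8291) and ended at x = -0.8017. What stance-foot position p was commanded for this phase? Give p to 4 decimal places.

ωT = 3.9182·0.308 = 1.206806; cosh(ωT) = 1.820970, sinh(ωT) = 1.521819
x(T) = p + (x₀−p)·cosh(ωT) + (ẋ₀/ω)·sinh(ωT) ⇒ p·(1 − cosh) = x(T) − x₀·cosh − (ẋ₀/ω)·sinh
numerator   = -0.8017 − (0.0261)·1.820970 − (-0.8291/3.9182)·1.521819 = -0.527207
denominator = 1 − 1.820970 = -0.820970
p = -0.527207 / -0.820970 = 0.6422

p = 0.6422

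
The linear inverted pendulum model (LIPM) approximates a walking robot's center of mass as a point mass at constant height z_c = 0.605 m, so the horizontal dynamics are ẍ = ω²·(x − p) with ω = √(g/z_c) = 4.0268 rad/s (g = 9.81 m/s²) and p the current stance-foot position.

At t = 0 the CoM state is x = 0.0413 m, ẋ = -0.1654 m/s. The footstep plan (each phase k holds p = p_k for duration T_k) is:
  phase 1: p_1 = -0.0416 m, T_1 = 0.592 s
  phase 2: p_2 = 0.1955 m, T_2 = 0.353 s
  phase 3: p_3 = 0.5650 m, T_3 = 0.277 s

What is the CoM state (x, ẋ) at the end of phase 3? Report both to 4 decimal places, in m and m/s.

phase 1: p=-0.0416, T=0.592, ωT=2.383866, cosh=5.469472, sinh=5.377279; start (x,ẋ)=(0.041300, -0.165400) → end (x,ẋ)=(0.190949, 0.890402)
phase 2: p=0.1955, T=0.353, ωT=1.421460, cosh=2.192264, sinh=1.950903; start (x,ẋ)=(0.190949, 0.890402) → end (x,ẋ)=(0.616904, 1.916240)
phase 3: p=0.5650, T=0.277, ωT=1.115424, cosh=1.689318, sinh=1.361542; start (x,ẋ)=(0.616904, 1.916240) → end (x,ẋ)=(1.300601, 3.521710)

x = 1.3006, ẋ = 3.5217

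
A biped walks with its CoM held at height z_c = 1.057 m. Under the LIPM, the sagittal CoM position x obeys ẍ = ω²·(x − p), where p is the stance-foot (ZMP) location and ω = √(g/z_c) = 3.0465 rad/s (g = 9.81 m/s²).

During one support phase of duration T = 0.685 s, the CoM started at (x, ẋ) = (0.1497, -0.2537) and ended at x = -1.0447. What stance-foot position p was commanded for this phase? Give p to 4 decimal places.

p = 0.4291

ωT = 3.0465·0.685 = 2.086852; cosh(ωT) = 4.091792, sinh(ωT) = 3.967715
x(T) = p + (x₀−p)·cosh(ωT) + (ẋ₀/ω)·sinh(ωT) ⇒ p·(1 − cosh) = x(T) − x₀·cosh − (ẋ₀/ω)·sinh
numerator   = -1.0447 − (0.1497)·4.091792 − (-0.2537/3.0465)·3.967715 = -1.326826
denominator = 1 − 4.091792 = -3.091792
p = -1.326826 / -3.091792 = 0.4291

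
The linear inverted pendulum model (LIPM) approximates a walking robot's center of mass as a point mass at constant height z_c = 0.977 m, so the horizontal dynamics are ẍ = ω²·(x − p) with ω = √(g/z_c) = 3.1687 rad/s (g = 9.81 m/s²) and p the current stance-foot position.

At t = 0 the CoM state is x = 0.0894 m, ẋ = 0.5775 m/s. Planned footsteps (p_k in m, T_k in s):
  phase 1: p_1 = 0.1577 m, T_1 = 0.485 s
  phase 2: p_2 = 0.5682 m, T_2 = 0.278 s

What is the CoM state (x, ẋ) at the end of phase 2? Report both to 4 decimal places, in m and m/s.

phase 1: p=0.1577, T=0.485, ωT=1.536819, cosh=2.432421, sinh=2.217357; start (x,ẋ)=(0.089400, 0.577500) → end (x,ẋ)=(0.395682, 0.924838)
phase 2: p=0.5682, T=0.278, ωT=0.880899, cosh=1.413739, sinh=0.999328; start (x,ẋ)=(0.395682, 0.924838) → end (x,ẋ)=(0.615975, 0.761189)

x = 0.6160, ẋ = 0.7612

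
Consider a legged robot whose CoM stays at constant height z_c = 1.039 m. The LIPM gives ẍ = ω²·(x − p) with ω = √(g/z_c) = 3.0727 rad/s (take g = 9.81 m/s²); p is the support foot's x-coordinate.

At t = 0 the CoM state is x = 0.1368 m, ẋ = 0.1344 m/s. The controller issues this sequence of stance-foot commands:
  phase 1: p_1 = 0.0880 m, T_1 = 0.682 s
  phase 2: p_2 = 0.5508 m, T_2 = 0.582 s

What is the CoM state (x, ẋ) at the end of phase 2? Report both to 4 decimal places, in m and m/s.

x = 1.3779, ẋ = 2.7788

phase 1: p=0.0880, T=0.682, ωT=2.095581, cosh=4.126583, sinh=4.003584; start (x,ẋ)=(0.136800, 0.134400) → end (x,ẋ)=(0.464494, 1.154941)
phase 2: p=0.5508, T=0.582, ωT=1.788311, cosh=3.073295, sinh=2.906052; start (x,ẋ)=(0.464494, 1.154941) → end (x,ẋ)=(1.377860, 2.778812)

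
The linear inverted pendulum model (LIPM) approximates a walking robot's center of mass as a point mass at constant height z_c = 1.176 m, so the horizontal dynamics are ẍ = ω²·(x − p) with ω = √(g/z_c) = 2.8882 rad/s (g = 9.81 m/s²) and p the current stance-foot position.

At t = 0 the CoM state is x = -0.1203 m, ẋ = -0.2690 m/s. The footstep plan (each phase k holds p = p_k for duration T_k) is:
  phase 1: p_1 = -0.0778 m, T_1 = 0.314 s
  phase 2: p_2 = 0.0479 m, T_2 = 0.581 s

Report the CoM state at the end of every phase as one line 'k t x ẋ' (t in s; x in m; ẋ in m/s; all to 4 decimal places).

1 0.3140 -0.2355 -0.5146
2 0.8950 -1.1979 -3.5415

phase 1: p=-0.0778, T=0.314, ωT=0.906895, cosh=1.440198, sinh=1.036422; start (x,ẋ)=(-0.120300, -0.269000) → end (x,ẋ)=(-0.235538, -0.514633)
phase 2: p=0.0479, T=0.581, ωT=1.678044, cosh=2.770906, sinh=2.584167; start (x,ẋ)=(-0.235538, -0.514633) → end (x,ẋ)=(-1.197939, -3.541465)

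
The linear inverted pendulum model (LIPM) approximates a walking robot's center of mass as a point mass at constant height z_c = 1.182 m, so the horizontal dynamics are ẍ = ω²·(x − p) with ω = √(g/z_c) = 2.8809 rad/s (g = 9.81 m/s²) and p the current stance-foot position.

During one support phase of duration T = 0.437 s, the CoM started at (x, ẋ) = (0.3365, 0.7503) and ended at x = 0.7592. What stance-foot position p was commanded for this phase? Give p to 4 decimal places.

ωT = 2.8809·0.437 = 1.258953; cosh(ωT) = 1.902842, sinh(ωT) = 1.618891
x(T) = p + (x₀−p)·cosh(ωT) + (ẋ₀/ω)·sinh(ωT) ⇒ p·(1 − cosh) = x(T) − x₀·cosh − (ẋ₀/ω)·sinh
numerator   = 0.7592 − (0.3365)·1.902842 − (0.7503/2.8809)·1.618891 = -0.302730
denominator = 1 − 1.902842 = -0.902842
p = -0.302730 / -0.902842 = 0.3353

p = 0.3353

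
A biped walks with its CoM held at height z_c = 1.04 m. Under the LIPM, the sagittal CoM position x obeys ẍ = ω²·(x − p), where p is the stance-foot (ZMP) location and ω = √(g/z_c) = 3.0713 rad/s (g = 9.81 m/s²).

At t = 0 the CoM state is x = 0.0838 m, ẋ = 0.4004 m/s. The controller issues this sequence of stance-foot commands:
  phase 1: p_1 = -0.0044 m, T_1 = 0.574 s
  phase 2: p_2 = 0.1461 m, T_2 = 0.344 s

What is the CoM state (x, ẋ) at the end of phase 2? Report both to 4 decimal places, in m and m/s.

phase 1: p=-0.0044, T=0.574, ωT=1.762926, cosh=3.000506, sinh=2.828964; start (x,ẋ)=(0.083800, 0.400400) → end (x,ẋ)=(0.629052, 1.967737)
phase 2: p=0.1461, T=0.344, ωT=1.056527, cosh=1.612013, sinh=1.264352; start (x,ẋ)=(0.629052, 1.967737) → end (x,ẋ)=(1.734676, 5.047418)

x = 1.7347, ẋ = 5.0474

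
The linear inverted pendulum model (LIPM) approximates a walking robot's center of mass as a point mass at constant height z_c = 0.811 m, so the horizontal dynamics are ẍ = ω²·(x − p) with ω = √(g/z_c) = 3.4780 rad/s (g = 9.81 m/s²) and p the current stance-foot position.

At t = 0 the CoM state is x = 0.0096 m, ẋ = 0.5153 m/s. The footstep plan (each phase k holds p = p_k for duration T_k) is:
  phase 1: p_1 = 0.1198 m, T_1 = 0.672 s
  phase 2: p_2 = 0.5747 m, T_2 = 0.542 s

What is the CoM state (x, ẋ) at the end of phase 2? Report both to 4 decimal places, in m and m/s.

x = 0.3343, ẋ = -0.5826

phase 1: p=0.1198, T=0.672, ωT=2.337216, cosh=5.224486, sinh=5.127890; start (x,ẋ)=(0.009600, 0.515300) → end (x,ẋ)=(0.303809, 0.726783)
phase 2: p=0.5747, T=0.542, ωT=1.885076, cosh=3.369336, sinh=3.217519; start (x,ẋ)=(0.303809, 0.726783) → end (x,ẋ)=(0.334328, -0.582638)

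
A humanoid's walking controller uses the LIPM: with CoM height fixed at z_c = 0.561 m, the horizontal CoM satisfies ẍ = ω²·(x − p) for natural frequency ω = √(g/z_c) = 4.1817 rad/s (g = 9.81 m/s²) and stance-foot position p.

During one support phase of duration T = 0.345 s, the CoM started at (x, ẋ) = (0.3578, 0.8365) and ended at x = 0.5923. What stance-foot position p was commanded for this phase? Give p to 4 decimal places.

p = 0.4916

ωT = 4.1817·0.345 = 1.442686; cosh(ωT) = 2.234171, sinh(ωT) = 1.997879
x(T) = p + (x₀−p)·cosh(ωT) + (ẋ₀/ω)·sinh(ωT) ⇒ p·(1 − cosh) = x(T) − x₀·cosh − (ẋ₀/ω)·sinh
numerator   = 0.5923 − (0.3578)·2.234171 − (0.8365/4.1817)·1.997879 = -0.606739
denominator = 1 − 2.234171 = -1.234171
p = -0.606739 / -1.234171 = 0.4916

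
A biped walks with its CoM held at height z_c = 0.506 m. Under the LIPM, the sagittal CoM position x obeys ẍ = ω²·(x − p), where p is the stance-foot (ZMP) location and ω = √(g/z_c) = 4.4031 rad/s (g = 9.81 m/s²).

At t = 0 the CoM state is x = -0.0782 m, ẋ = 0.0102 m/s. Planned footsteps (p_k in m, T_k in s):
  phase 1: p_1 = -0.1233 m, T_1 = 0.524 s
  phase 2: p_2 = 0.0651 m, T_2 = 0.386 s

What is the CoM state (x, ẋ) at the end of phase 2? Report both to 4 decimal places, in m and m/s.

x = 0.8361, ẋ = 3.5431

phase 1: p=-0.1233, T=0.524, ωT=2.307224, cosh=5.073019, sinh=4.973482; start (x,ẋ)=(-0.078200, 0.010200) → end (x,ẋ)=(0.117014, 1.039378)
phase 2: p=0.0651, T=0.386, ωT=1.699597, cosh=2.827248, sinh=2.644491; start (x,ẋ)=(0.117014, 1.039378) → end (x,ẋ)=(0.836123, 3.543070)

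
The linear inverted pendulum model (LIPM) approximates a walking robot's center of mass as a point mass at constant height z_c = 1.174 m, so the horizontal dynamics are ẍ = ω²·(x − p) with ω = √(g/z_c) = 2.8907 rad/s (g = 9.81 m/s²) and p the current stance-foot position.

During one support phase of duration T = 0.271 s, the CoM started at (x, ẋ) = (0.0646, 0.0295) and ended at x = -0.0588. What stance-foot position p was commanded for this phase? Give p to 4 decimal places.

p = 0.4742

ωT = 2.8907·0.271 = 0.783380; cosh(ωT) = 1.322858, sinh(ωT) = 0.865999
x(T) = p + (x₀−p)·cosh(ωT) + (ẋ₀/ω)·sinh(ωT) ⇒ p·(1 − cosh) = x(T) − x₀·cosh − (ẋ₀/ω)·sinh
numerator   = -0.0588 − (0.0646)·1.322858 − (0.0295/2.8907)·0.865999 = -0.153094
denominator = 1 − 1.322858 = -0.322858
p = -0.153094 / -0.322858 = 0.4742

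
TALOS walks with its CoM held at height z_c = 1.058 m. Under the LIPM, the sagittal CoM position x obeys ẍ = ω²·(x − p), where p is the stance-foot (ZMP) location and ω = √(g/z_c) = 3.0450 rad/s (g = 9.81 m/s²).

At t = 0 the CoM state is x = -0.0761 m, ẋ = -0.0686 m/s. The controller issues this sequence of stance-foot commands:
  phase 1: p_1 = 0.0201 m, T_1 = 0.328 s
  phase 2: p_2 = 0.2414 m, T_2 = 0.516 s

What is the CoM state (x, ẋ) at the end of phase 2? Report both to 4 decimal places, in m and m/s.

x = -1.0925, ẋ = -3.9047

phase 1: p=0.0201, T=0.328, ωT=0.998760, cosh=1.541625, sinh=1.173289; start (x,ẋ)=(-0.076100, -0.068600) → end (x,ẋ)=(-0.154637, -0.449446)
phase 2: p=0.2414, T=0.516, ωT=1.571220, cosh=2.510154, sinh=2.302362; start (x,ẋ)=(-0.154637, -0.449446) → end (x,ẋ)=(-1.092545, -3.904672)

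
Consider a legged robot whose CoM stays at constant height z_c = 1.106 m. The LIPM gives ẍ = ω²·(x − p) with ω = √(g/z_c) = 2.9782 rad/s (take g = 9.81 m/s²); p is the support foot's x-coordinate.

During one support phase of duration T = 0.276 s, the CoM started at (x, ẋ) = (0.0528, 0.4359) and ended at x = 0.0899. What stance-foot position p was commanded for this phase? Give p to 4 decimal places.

p = 0.3249

ωT = 2.9782·0.276 = 0.821983; cosh(ωT) = 1.357283, sinh(ωT) = 0.917724
x(T) = p + (x₀−p)·cosh(ωT) + (ẋ₀/ω)·sinh(ωT) ⇒ p·(1 − cosh) = x(T) − x₀·cosh − (ẋ₀/ω)·sinh
numerator   = 0.0899 − (0.0528)·1.357283 − (0.4359/2.9782)·0.917724 = -0.116086
denominator = 1 − 1.357283 = -0.357283
p = -0.116086 / -0.357283 = 0.3249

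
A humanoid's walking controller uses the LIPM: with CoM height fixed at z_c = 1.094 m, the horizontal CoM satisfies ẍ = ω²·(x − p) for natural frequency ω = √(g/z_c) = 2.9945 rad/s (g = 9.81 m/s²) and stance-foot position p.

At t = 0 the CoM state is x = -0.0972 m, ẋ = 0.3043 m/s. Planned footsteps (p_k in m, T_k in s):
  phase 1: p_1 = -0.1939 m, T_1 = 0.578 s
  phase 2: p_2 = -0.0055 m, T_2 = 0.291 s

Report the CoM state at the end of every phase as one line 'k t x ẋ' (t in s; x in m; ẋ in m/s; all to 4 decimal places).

1 0.5780 0.3654 1.6776
2 0.8690 1.0678 3.4510

phase 1: p=-0.1939, T=0.578, ωT=1.730821, cosh=2.911213, sinh=2.734074; start (x,ẋ)=(-0.097200, 0.304300) → end (x,ẋ)=(0.365450, 1.677583)
phase 2: p=-0.0055, T=0.291, ωT=0.871399, cosh=1.404310, sinh=0.985944; start (x,ẋ)=(0.365450, 1.677583) → end (x,ẋ)=(1.067775, 3.451042)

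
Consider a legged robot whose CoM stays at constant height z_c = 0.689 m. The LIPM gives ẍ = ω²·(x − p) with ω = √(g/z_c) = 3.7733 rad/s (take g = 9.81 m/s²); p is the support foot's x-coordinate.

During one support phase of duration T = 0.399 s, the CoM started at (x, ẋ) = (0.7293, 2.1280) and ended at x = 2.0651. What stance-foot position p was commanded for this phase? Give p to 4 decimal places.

p = 0.6358

ωT = 3.7733·0.399 = 1.505547; cosh(ωT) = 2.364256, sinh(ωT) = 2.142360
x(T) = p + (x₀−p)·cosh(ωT) + (ẋ₀/ω)·sinh(ωT) ⇒ p·(1 − cosh) = x(T) − x₀·cosh − (ẋ₀/ω)·sinh
numerator   = 2.0651 − (0.7293)·2.364256 − (2.1280/3.7733)·2.142360 = -0.867363
denominator = 1 − 2.364256 = -1.364256
p = -0.867363 / -1.364256 = 0.6358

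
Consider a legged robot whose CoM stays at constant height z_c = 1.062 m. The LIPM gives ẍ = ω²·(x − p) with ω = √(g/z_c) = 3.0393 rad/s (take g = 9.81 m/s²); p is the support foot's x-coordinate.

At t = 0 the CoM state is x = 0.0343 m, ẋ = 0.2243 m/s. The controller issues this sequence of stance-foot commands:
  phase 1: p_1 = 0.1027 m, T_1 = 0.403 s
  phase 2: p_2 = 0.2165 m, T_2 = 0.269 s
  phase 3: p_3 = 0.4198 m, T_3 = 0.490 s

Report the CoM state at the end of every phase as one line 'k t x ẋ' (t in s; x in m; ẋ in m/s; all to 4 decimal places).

1 0.4030 0.0910 0.0914
2 0.6720 0.0741 -0.2241
3 1.1620 -0.5407 -2.7328

phase 1: p=0.1027, T=0.403, ωT=1.224838, cosh=1.848710, sinh=1.554904; start (x,ẋ)=(0.034300, 0.224300) → end (x,ẋ)=(0.091000, 0.091419)
phase 2: p=0.2165, T=0.269, ωT=0.817572, cosh=1.353248, sinh=0.911745; start (x,ẋ)=(0.091000, 0.091419) → end (x,ẋ)=(0.074092, -0.224056)
phase 3: p=0.4198, T=0.490, ωT=1.489257, cosh=2.329670, sinh=2.104130; start (x,ẋ)=(0.074092, -0.224056) → end (x,ẋ)=(-0.540701, -2.732807)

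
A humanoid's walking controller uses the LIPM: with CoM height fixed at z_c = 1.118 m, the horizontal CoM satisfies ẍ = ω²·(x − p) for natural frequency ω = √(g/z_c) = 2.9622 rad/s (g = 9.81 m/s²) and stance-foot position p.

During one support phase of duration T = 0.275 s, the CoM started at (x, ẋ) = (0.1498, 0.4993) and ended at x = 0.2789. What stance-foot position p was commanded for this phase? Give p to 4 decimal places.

ωT = 2.9622·0.275 = 0.814605; cosh(ωT) = 1.350549, sinh(ωT) = 0.907735
x(T) = p + (x₀−p)·cosh(ωT) + (ẋ₀/ω)·sinh(ωT) ⇒ p·(1 − cosh) = x(T) − x₀·cosh − (ẋ₀/ω)·sinh
numerator   = 0.2789 − (0.1498)·1.350549 − (0.4993/2.9622)·0.907735 = -0.076417
denominator = 1 − 1.350549 = -0.350549
p = -0.076417 / -0.350549 = 0.2180

p = 0.2180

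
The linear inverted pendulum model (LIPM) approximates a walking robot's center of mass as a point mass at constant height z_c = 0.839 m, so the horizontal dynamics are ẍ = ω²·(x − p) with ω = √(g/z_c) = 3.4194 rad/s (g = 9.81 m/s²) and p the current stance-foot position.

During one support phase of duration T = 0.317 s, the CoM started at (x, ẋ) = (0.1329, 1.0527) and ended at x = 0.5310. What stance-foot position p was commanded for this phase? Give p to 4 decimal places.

ωT = 3.4194·0.317 = 1.083950; cosh(ωT) = 1.647295, sinh(ωT) = 1.309038
x(T) = p + (x₀−p)·cosh(ωT) + (ẋ₀/ω)·sinh(ωT) ⇒ p·(1 − cosh) = x(T) − x₀·cosh − (ẋ₀/ω)·sinh
numerator   = 0.5310 − (0.1329)·1.647295 − (1.0527/3.4194)·1.309038 = -0.090927
denominator = 1 − 1.647295 = -0.647295
p = -0.090927 / -0.647295 = 0.1405

p = 0.1405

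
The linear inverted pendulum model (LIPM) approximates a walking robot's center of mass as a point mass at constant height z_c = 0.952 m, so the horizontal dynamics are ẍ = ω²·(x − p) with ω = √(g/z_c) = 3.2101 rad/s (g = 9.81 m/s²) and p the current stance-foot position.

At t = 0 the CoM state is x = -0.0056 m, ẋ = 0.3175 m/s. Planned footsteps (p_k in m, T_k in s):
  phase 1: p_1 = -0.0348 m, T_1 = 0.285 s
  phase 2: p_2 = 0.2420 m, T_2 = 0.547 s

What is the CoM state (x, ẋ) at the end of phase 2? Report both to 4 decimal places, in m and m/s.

phase 1: p=-0.0348, T=0.285, ωT=0.914878, cosh=1.448519, sinh=1.047953; start (x,ẋ)=(-0.005600, 0.317500) → end (x,ẋ)=(0.111146, 0.558134)
phase 2: p=0.2420, T=0.547, ωT=1.755925, cosh=2.980773, sinh=2.808025; start (x,ẋ)=(0.111146, 0.558134) → end (x,ẋ)=(0.340181, 0.484151)

x = 0.3402, ẋ = 0.4842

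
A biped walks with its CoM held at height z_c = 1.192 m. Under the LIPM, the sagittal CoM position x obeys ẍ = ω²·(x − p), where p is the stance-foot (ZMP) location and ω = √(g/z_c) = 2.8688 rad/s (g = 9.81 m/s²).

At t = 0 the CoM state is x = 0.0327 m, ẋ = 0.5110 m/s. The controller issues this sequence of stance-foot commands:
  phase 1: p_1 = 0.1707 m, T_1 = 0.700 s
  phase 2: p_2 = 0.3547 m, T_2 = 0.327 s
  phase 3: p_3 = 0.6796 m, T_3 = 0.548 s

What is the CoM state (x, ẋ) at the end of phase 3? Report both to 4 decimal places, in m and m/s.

x = 0.5613, ẋ = -0.0932

phase 1: p=0.1707, T=0.700, ωT=2.008160, cosh=3.791916, sinh=3.657681; start (x,ẋ)=(0.032700, 0.511000) → end (x,ẋ)=(0.298934, 0.489614)
phase 2: p=0.3547, T=0.327, ωT=0.938098, cosh=1.473244, sinh=1.081872; start (x,ẋ)=(0.298934, 0.489614) → end (x,ẋ)=(0.457184, 0.548240)
phase 3: p=0.6796, T=0.548, ωT=1.572102, cosh=2.512186, sinh=2.304578; start (x,ẋ)=(0.457184, 0.548240) → end (x,ẋ)=(0.561264, -0.093195)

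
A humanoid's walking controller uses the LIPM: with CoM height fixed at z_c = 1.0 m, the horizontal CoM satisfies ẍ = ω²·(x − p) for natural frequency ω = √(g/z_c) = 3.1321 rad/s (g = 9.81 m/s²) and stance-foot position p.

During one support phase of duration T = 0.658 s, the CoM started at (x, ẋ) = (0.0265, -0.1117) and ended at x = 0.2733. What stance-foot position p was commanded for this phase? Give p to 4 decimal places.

ωT = 3.1321·0.658 = 2.060922; cosh(ωT) = 3.990271, sinh(ωT) = 3.862935
x(T) = p + (x₀−p)·cosh(ωT) + (ẋ₀/ω)·sinh(ωT) ⇒ p·(1 − cosh) = x(T) − x₀·cosh − (ẋ₀/ω)·sinh
numerator   = 0.2733 − (0.0265)·3.990271 − (-0.1117/3.1321)·3.862935 = 0.305322
denominator = 1 − 3.990271 = -2.990271
p = 0.305322 / -2.990271 = -0.1021

p = -0.1021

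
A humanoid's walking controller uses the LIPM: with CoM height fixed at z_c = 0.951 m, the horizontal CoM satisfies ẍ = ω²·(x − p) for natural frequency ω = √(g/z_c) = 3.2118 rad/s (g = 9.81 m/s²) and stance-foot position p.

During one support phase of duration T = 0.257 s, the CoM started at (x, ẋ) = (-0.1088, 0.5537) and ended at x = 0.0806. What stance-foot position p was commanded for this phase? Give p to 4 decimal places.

ωT = 3.2118·0.257 = 0.825433; cosh(ωT) = 1.360457, sinh(ωT) = 0.922411
x(T) = p + (x₀−p)·cosh(ωT) + (ẋ₀/ω)·sinh(ωT) ⇒ p·(1 − cosh) = x(T) − x₀·cosh − (ẋ₀/ω)·sinh
numerator   = 0.0806 − (-0.1088)·1.360457 − (0.5537/3.2118)·0.922411 = 0.069598
denominator = 1 − 1.360457 = -0.360457
p = 0.069598 / -0.360457 = -0.1931

p = -0.1931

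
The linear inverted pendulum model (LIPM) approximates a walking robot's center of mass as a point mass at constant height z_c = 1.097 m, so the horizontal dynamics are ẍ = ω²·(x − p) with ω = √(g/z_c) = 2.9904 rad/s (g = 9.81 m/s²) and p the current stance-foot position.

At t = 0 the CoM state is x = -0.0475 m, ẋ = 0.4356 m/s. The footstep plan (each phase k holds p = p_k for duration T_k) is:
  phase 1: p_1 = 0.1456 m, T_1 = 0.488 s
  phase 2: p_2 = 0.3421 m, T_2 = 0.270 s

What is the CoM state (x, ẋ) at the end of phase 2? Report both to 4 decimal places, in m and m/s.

phase 1: p=0.1456, T=0.488, ωT=1.459315, cosh=2.267704, sinh=2.035308; start (x,ẋ)=(-0.047500, 0.435600) → end (x,ẋ)=(0.004182, -0.187469)
phase 2: p=0.3421, T=0.270, ωT=0.807408, cosh=1.344051, sinh=0.898038; start (x,ẋ)=(0.004182, -0.187469) → end (x,ẋ)=(-0.168377, -1.159445)

x = -0.1684, ẋ = -1.1594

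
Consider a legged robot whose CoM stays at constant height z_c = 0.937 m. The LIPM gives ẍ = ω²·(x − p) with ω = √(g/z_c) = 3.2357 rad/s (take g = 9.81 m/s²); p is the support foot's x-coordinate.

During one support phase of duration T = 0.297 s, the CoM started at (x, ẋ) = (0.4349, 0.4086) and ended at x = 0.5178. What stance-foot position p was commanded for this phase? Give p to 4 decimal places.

ωT = 3.2357·0.297 = 0.961003; cosh(ωT) = 1.498413, sinh(ωT) = 1.115904
x(T) = p + (x₀−p)·cosh(ωT) + (ẋ₀/ω)·sinh(ωT) ⇒ p·(1 − cosh) = x(T) − x₀·cosh − (ẋ₀/ω)·sinh
numerator   = 0.5178 − (0.4349)·1.498413 − (0.4086/3.2357)·1.115904 = -0.274775
denominator = 1 − 1.498413 = -0.498413
p = -0.274775 / -0.498413 = 0.5513

p = 0.5513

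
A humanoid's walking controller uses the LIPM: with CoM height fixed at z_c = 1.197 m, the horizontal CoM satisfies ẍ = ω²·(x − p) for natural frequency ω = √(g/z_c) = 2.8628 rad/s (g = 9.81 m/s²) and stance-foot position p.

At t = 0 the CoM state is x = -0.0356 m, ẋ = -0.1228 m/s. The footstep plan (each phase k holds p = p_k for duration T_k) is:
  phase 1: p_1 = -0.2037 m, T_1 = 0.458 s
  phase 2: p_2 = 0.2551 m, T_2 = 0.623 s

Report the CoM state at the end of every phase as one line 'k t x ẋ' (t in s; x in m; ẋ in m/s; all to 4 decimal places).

phase 1: p=-0.2037, T=0.458, ωT=1.311162, cosh=1.989995, sinh=1.720489; start (x,ẋ)=(-0.035600, -0.122800) → end (x,ẋ)=(0.057018, 0.583591)
phase 2: p=0.2551, T=0.623, ωT=1.783524, cosh=3.059419, sinh=2.891374; start (x,ẋ)=(0.057018, 0.583591) → end (x,ẋ)=(0.238499, 0.145838)

1 0.4580 0.0570 0.5836
2 1.0810 0.2385 0.1458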